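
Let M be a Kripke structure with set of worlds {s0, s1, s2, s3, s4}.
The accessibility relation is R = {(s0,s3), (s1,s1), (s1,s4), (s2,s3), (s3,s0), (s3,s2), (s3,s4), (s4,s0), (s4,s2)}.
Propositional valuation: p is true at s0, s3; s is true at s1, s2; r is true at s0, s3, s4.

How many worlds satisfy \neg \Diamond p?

Let φ = \neg \Diamond p. Evaluate φ at each world:
  s0 (successors {s3}): φ is false.
  s1 (successors {s1, s4}): φ is true.
  s2 (successors {s3}): φ is false.
  s3 (successors {s0, s2, s4}): φ is false.
  s4 (successors {s0, s2}): φ is false.
For instance, at s0:
  At s0: \Diamond p is true, so \neg \Diamond p is false.
    At s0: \Diamond p requires p at some successor in {s3}.
      p holds at s3, so \Diamond p is true at s0.
Satisfying worlds: {s1}

1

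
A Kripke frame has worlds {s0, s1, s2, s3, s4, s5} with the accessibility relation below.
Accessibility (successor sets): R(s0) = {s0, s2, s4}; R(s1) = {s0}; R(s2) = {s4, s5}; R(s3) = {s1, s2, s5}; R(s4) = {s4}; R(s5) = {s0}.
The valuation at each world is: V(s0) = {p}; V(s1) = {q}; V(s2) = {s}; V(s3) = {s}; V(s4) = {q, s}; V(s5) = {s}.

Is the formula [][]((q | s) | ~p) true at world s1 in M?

At s1: [][]((q | s) | ~p) requires []((q | s) | ~p) at every successor {s0}.
  []((q | s) | ~p) fails at s0, so [][]((q | s) | ~p) is false at s1.
    At s0: []((q | s) | ~p) requires (q | s) | ~p at every successor {s0, s2, s4}.
      (q | s) | ~p fails at s0, so []((q | s) | ~p) is false at s0.

No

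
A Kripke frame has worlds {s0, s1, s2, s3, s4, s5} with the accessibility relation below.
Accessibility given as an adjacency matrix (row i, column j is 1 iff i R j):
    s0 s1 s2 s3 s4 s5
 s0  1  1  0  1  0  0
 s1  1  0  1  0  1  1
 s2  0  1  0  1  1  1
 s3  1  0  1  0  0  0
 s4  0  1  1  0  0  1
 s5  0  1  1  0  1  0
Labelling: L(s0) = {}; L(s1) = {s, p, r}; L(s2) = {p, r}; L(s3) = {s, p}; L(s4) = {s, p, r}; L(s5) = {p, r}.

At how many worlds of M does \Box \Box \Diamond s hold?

Recall that \Box ψ holds at a world iff ψ holds at every accessible world, and \Diamond ψ holds iff ψ holds at some accessible world.
Let φ = \Box \Box \Diamond s. Evaluate φ at each world:
  s0 (successors {s0, s1, s3}): φ is false.
  s1 (successors {s0, s2, s4, s5}): φ is false.
  s2 (successors {s1, s3, s4, s5}): φ is true.
  s3 (successors {s0, s2}): φ is false.
  s4 (successors {s1, s2, s5}): φ is false.
  s5 (successors {s1, s2, s4}): φ is false.
For instance, at s5:
  At s5: \Box \Box \Diamond s requires \Box \Diamond s at every successor {s1, s2, s4}.
    \Box \Diamond s fails at s2, so \Box \Box \Diamond s is false at s5.
      At s2: \Box \Diamond s requires \Diamond s at every successor {s1, s3, s4, s5}.
        \Diamond s fails at s3, so \Box \Diamond s is false at s2.
Satisfying worlds: {s2}

1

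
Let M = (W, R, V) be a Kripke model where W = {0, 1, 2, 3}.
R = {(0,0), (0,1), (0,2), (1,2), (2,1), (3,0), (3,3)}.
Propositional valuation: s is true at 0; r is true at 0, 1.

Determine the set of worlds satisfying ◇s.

0, 3

Let φ = ◇s. Evaluate φ at each world:
  0 (successors {0, 1, 2}): φ is true.
  1 (successors {2}): φ is false.
  2 (successors {1}): φ is false.
  3 (successors {0, 3}): φ is true.
For instance, at 0:
  At 0: ◇s requires s at some successor in {0, 1, 2}.
    s holds at 0, so ◇s is true at 0.
Satisfying worlds: {0, 3}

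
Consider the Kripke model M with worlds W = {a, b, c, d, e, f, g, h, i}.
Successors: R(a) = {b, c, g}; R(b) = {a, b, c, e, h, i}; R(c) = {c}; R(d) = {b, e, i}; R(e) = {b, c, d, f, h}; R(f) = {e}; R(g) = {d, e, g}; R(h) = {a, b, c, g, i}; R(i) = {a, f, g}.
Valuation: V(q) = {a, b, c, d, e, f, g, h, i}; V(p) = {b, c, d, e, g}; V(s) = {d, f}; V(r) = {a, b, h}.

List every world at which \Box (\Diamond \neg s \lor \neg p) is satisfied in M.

Recall that \Box ψ holds at a world iff ψ holds at every accessible world, and \Diamond ψ holds iff ψ holds at some accessible world.
Let φ = \Box (\Diamond \neg s \lor \neg p). Evaluate φ at each world:
  a (successors {b, c, g}): φ is true.
  b (successors {a, b, c, e, h, i}): φ is true.
  c (successors {c}): φ is true.
  d (successors {b, e, i}): φ is true.
  e (successors {b, c, d, f, h}): φ is true.
  f (successors {e}): φ is true.
  g (successors {d, e, g}): φ is true.
  h (successors {a, b, c, g, i}): φ is true.
  i (successors {a, f, g}): φ is true.
For instance, at g:
  At g: \Box (\Diamond \neg s \lor \neg p) requires \Diamond \neg s \lor \neg p at every successor {d, e, g}.
      At d: \Diamond \neg s is true, \neg p is false, so \Diamond \neg s \lor \neg p is true.
      At e: \Diamond \neg s is true, \neg p is false, so \Diamond \neg s \lor \neg p is true.
      At g: \Diamond \neg s is true, \neg p is false, so \Diamond \neg s \lor \neg p is true.
  So \Box (\Diamond \neg s \lor \neg p) is true at g.
Satisfying worlds: {a, b, c, d, e, f, g, h, i}

a, b, c, d, e, f, g, h, i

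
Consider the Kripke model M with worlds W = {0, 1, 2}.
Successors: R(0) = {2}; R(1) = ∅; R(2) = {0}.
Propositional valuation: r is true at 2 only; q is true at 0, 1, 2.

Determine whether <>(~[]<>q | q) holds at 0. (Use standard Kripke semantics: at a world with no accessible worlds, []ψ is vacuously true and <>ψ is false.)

At 0: <>(~[]<>q | q) requires ~[]<>q | q at some successor in {2}.
  ~[]<>q | q holds at 2, so <>(~[]<>q | q) is true at 0.
    At 2: ~[]<>q is false, q is true, so ~[]<>q | q is true.
      At 2: []<>q is true, so ~[]<>q is false.

Yes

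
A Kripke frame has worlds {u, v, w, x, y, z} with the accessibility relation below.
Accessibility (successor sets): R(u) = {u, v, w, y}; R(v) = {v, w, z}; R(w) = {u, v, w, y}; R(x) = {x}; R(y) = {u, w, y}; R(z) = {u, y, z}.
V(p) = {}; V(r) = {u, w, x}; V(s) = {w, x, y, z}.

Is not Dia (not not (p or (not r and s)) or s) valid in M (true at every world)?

Let φ = not Dia (not not (p or (not r and s)) or s). Evaluate φ at each world:
  u (successors {u, v, w, y}): φ is false.
  v (successors {v, w, z}): φ is false.
  w (successors {u, v, w, y}): φ is false.
  x (successors {x}): φ is false.
  y (successors {u, w, y}): φ is false.
  z (successors {u, y, z}): φ is false.
Detail at u (counterexample):
  At u: Dia (not not (p or (not r and s)) or s) is true, so not Dia (not not (p or (not r and s)) or s) is false.
    At u: Dia (not not (p or (not r and s)) or s) requires not not (p or (not r and s)) or s at some successor in {u, v, w, y}.
      not not (p or (not r and s)) or s holds at w, so Dia (not not (p or (not r and s)) or s) is true at u.

No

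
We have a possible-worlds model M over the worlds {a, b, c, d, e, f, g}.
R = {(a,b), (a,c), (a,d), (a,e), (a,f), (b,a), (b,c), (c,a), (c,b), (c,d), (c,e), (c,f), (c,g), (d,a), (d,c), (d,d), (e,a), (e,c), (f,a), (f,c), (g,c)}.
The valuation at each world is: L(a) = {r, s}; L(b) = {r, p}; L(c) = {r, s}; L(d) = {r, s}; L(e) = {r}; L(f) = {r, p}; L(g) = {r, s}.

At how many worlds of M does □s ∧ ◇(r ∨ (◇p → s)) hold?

Let φ = □s ∧ ◇(r ∨ (◇p → s)). Evaluate φ at each world:
  a (successors {b, c, d, e, f}): φ is false.
  b (successors {a, c}): φ is true.
  c (successors {a, b, d, e, f, g}): φ is false.
  d (successors {a, c, d}): φ is true.
  e (successors {a, c}): φ is true.
  f (successors {a, c}): φ is true.
  g (successors {c}): φ is true.
For instance, at f:
  At f: □s is true, ◇(r ∨ (◇p → s)) is true, so □s ∧ ◇(r ∨ (◇p → s)) is true.
    At f: □s requires s at every successor {a, c}.
      At a: s is true.
      At c: s is true.
    So □s is true at f.
    At f: ◇(r ∨ (◇p → s)) requires r ∨ (◇p → s) at some successor in {a, c}.
      r ∨ (◇p → s) holds at a, so ◇(r ∨ (◇p → s)) is true at f.
Satisfying worlds: {b, d, e, f, g}

5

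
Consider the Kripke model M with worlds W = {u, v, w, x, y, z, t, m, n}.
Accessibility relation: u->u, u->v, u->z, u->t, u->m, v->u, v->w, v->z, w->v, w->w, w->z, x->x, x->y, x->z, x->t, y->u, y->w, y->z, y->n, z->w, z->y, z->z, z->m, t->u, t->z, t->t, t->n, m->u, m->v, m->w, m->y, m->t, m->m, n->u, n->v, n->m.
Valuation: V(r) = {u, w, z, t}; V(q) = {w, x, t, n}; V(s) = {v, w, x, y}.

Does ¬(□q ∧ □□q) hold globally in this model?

Recall that □ψ holds at a world iff ψ holds at every accessible world, and ◇ψ holds iff ψ holds at some accessible world.
Let φ = ¬(□q ∧ □□q). Evaluate φ at each world:
  u (successors {u, v, z, t, m}): φ is true.
  v (successors {u, w, z}): φ is true.
  w (successors {v, w, z}): φ is true.
  x (successors {x, y, z, t}): φ is true.
  y (successors {u, w, z, n}): φ is true.
  z (successors {w, y, z, m}): φ is true.
  t (successors {u, z, t, n}): φ is true.
  m (successors {u, v, w, y, t, m}): φ is true.
  n (successors {u, v, m}): φ is true.
For instance, at m:
  At m: □q ∧ □□q is false, so ¬(□q ∧ □□q) is true.
    At m: □q is false, □□q is false, so □q ∧ □□q is false.
      At m: □q requires q at every successor {u, v, w, y, t, m}.
        q fails at u, so □q is false at m.
      At m: □□q requires □q at every successor {u, v, w, y, t, m}.
        □q fails at u, so □□q is false at m.

Yes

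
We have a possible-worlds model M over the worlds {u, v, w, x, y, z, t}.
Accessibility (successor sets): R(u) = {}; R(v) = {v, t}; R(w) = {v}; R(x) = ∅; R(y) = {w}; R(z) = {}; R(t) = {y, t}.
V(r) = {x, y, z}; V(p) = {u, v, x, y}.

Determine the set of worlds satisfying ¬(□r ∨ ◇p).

Recall that □ψ holds at a world iff ψ holds at every accessible world, and ◇ψ holds iff ψ holds at some accessible world.
Let φ = ¬(□r ∨ ◇p). Evaluate φ at each world:
  u (successors ∅): φ is false.
  v (successors {v, t}): φ is false.
  w (successors {v}): φ is false.
  x (successors ∅): φ is false.
  y (successors {w}): φ is true.
  z (successors ∅): φ is false.
  t (successors {y, t}): φ is false.
For instance, at y:
  At y: □r ∨ ◇p is false, so ¬(□r ∨ ◇p) is true.
    At y: □r is false, ◇p is false, so □r ∨ ◇p is false.
      At y: □r requires r at every successor {w}.
        r fails at w, so □r is false at y.
      At y: ◇p requires p at some successor in {w}.
        At w: p is false.
      So ◇p is false at y.
Satisfying worlds: {y}

y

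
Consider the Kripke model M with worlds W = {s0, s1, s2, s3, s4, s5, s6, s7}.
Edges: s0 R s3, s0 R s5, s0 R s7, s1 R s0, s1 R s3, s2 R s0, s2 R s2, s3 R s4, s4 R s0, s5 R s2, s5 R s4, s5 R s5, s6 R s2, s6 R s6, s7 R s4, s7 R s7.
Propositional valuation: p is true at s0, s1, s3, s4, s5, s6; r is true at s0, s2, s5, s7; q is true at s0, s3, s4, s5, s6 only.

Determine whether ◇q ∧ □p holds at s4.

At s4: ◇q is true, □p is true, so ◇q ∧ □p is true.
  At s4: ◇q requires q at some successor in {s0}.
    q holds at s0, so ◇q is true at s4.
  At s4: □p requires p at every successor {s0}.
    At s0: p is true.
  So □p is true at s4.

Yes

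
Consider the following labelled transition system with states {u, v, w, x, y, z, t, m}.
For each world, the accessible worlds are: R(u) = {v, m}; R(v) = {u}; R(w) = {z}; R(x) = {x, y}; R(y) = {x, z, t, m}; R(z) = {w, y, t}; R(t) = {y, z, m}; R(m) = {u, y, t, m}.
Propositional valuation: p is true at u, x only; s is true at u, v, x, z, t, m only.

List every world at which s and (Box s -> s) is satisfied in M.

u, v, x, z, t, m

Let φ = s and (Box s -> s). Evaluate φ at each world:
  u (successors {v, m}): φ is true.
  v (successors {u}): φ is true.
  w (successors {z}): φ is false.
  x (successors {x, y}): φ is true.
  y (successors {x, z, t, m}): φ is false.
  z (successors {w, y, t}): φ is true.
  t (successors {y, z, m}): φ is true.
  m (successors {u, y, t, m}): φ is true.
For instance, at z:
  At z: s is true, Box s -> s is true, so s and (Box s -> s) is true.
    At z: Box s is false, s is true, so Box s -> s is true.
      At z: Box s requires s at every successor {w, y, t}.
        s fails at w, so Box s is false at z.
Satisfying worlds: {u, v, x, z, t, m}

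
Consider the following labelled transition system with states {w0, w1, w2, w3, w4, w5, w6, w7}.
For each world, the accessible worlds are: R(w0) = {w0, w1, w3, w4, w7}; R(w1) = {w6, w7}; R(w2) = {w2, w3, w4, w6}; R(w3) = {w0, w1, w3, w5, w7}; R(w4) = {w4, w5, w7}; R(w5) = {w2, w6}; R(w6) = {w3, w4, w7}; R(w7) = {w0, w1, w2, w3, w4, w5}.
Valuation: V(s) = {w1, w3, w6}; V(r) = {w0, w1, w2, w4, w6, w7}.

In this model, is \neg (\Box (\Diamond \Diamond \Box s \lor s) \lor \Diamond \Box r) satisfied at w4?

No

At w4: \Box (\Diamond \Diamond \Box s \lor s) \lor \Diamond \Box r is true, so \neg (\Box (\Diamond \Diamond \Box s \lor s) \lor \Diamond \Box r) is false.
  At w4: \Box (\Diamond \Diamond \Box s \lor s) is false, \Diamond \Box r is true, so \Box (\Diamond \Diamond \Box s \lor s) \lor \Diamond \Box r is true.
    At w4: \Box (\Diamond \Diamond \Box s \lor s) requires \Diamond \Diamond \Box s \lor s at every successor {w4, w5, w7}.
      \Diamond \Diamond \Box s \lor s fails at w4, so \Box (\Diamond \Diamond \Box s \lor s) is false at w4.
    At w4: \Diamond \Box r requires \Box r at some successor in {w4, w5, w7}.
      \Box r holds at w5, so \Diamond \Box r is true at w4.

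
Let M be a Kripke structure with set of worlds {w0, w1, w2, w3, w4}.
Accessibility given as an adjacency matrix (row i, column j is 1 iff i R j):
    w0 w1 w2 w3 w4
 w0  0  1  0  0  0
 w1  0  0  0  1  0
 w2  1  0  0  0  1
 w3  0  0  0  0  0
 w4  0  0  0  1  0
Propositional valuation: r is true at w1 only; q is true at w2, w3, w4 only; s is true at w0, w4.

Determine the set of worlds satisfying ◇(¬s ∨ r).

w0, w1, w4

Let φ = ◇(¬s ∨ r). Evaluate φ at each world:
  w0 (successors {w1}): φ is true.
  w1 (successors {w3}): φ is true.
  w2 (successors {w0, w4}): φ is false.
  w3 (successors ∅): φ is false.
  w4 (successors {w3}): φ is true.
For instance, at w1:
  At w1: ◇(¬s ∨ r) requires ¬s ∨ r at some successor in {w3}.
    ¬s ∨ r holds at w3, so ◇(¬s ∨ r) is true at w1.
Satisfying worlds: {w0, w1, w4}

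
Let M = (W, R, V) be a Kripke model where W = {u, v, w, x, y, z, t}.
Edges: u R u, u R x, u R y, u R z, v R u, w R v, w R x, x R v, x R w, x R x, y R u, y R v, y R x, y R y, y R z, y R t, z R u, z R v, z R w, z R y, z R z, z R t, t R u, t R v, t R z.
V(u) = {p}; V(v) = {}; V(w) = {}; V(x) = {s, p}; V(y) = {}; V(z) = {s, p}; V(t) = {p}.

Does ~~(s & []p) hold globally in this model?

No

Let φ = ~~(s & []p). Evaluate φ at each world:
  u (successors {u, x, y, z}): φ is false.
  v (successors {u}): φ is false.
  w (successors {v, x}): φ is false.
  x (successors {v, w, x}): φ is false.
  y (successors {u, v, x, y, z, t}): φ is false.
  z (successors {u, v, w, y, z, t}): φ is false.
  t (successors {u, v, z}): φ is false.
Detail at u (counterexample):
  At u: ~(s & []p) is true, so ~~(s & []p) is false.
    At u: s & []p is false, so ~(s & []p) is true.
      At u: s is false, []p is false, so s & []p is false.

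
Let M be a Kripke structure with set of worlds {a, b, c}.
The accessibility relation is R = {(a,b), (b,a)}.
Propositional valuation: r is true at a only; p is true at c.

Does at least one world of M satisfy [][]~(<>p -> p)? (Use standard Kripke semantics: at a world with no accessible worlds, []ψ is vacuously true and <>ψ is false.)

Yes

Let φ = [][]~(<>p -> p). Evaluate φ at each world:
  a (successors {b}): φ is false.
  b (successors {a}): φ is false.
  c (successors ∅): φ is true.
Detail at c (witness):
  At c: no accessible worlds, so [][]~(<>p -> p) holds vacuously.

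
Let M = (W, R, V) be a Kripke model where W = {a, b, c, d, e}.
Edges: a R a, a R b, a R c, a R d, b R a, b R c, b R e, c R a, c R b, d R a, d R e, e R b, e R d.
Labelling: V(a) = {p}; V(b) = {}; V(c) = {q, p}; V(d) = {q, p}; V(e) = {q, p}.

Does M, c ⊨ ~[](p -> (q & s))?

Yes

Recall that []ψ holds at a world iff ψ holds at every accessible world, and <>ψ holds iff ψ holds at some accessible world.
At c: [](p -> (q & s)) is false, so ~[](p -> (q & s)) is true.
  At c: [](p -> (q & s)) requires p -> (q & s) at every successor {a, b}.
    p -> (q & s) fails at a, so [](p -> (q & s)) is false at c.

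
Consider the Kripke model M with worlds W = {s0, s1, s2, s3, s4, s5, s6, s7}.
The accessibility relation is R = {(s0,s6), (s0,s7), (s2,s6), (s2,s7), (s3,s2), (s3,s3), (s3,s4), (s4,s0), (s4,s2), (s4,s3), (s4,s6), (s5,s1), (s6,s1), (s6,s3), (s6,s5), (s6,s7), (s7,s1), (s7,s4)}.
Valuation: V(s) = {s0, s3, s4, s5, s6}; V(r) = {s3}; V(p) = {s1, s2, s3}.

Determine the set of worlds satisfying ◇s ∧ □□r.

none

Let φ = ◇s ∧ □□r. Evaluate φ at each world:
  s0 (successors {s6, s7}): φ is false.
  s1 (successors ∅): φ is false.
  s2 (successors {s6, s7}): φ is false.
  s3 (successors {s2, s3, s4}): φ is false.
  s4 (successors {s0, s2, s3, s6}): φ is false.
  s5 (successors {s1}): φ is false.
  s6 (successors {s1, s3, s5, s7}): φ is false.
  s7 (successors {s1, s4}): φ is false.
For instance, at s4:
  At s4: ◇s is true, □□r is false, so ◇s ∧ □□r is false.
    At s4: ◇s requires s at some successor in {s0, s2, s3, s6}.
      s holds at s0, so ◇s is true at s4.
    At s4: □□r requires □r at every successor {s0, s2, s3, s6}.
      □r fails at s0, so □□r is false at s4.
Satisfying worlds: none.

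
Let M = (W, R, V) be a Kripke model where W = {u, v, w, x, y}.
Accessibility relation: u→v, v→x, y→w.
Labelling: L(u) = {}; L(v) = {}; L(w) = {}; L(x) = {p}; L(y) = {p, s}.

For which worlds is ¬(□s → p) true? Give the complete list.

Recall that □ψ holds at a world iff ψ holds at every accessible world, and ◇ψ holds iff ψ holds at some accessible world.
Let φ = ¬(□s → p). Evaluate φ at each world:
  u (successors {v}): φ is false.
  v (successors {x}): φ is false.
  w (successors ∅): φ is true.
  x (successors ∅): φ is false.
  y (successors {w}): φ is false.
For instance, at u:
  At u: □s → p is true, so ¬(□s → p) is false.
    At u: □s is false, p is false, so □s → p is true.
      At u: □s requires s at every successor {v}.
        s fails at v, so □s is false at u.
Satisfying worlds: {w}

w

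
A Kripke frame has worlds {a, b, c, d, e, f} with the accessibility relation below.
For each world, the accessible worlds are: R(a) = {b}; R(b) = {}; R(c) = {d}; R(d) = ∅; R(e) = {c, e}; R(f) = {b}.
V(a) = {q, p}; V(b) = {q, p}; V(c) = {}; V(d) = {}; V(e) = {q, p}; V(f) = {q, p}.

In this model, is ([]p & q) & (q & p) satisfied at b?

At b: []p & q is true, q & p is true, so ([]p & q) & (q & p) is true.
  At b: []p is true, q is true, so []p & q is true.
    At b: no accessible worlds, so []p holds vacuously.

Yes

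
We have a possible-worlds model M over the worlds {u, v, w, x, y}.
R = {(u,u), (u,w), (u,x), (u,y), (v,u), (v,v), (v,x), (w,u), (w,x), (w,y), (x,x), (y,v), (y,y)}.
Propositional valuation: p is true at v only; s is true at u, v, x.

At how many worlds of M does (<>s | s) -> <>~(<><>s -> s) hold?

3

Let φ = (<>s | s) -> <>~(<><>s -> s). Evaluate φ at each world:
  u (successors {u, w, x, y}): φ is true.
  v (successors {u, v, x}): φ is false.
  w (successors {u, x, y}): φ is true.
  x (successors {x}): φ is false.
  y (successors {v, y}): φ is true.
For instance, at v:
  At v: <>s | s is true, <>~(<><>s -> s) is false, so (<>s | s) -> <>~(<><>s -> s) is false.
    At v: <>s is true, s is true, so <>s | s is true.
      At v: <>s requires s at some successor in {u, v, x}.
        s holds at u, so <>s is true at v.
    At v: <>~(<><>s -> s) requires ~(<><>s -> s) at some successor in {u, v, x}.
      At u: ~(<><>s -> s) is false.
      At v: ~(<><>s -> s) is false.
      At x: ~(<><>s -> s) is false.
    So <>~(<><>s -> s) is false at v.
Satisfying worlds: {u, w, y}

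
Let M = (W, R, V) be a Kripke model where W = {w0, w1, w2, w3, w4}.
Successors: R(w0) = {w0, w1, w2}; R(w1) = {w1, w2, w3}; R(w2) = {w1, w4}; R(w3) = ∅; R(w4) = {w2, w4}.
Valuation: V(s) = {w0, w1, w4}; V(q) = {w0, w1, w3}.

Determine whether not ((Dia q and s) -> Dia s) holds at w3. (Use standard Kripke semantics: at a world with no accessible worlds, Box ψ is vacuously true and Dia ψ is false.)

No

Recall that Dia ψ holds at a world iff ψ holds at some accessible world.
At w3: (Dia q and s) -> Dia s is true, so not ((Dia q and s) -> Dia s) is false.
  At w3: Dia q and s is false, Dia s is false, so (Dia q and s) -> Dia s is true.
    At w3: Dia q is false, s is false, so Dia q and s is false.
      At w3: no accessible worlds, so Dia q is false.
    At w3: no accessible worlds, so Dia s is false.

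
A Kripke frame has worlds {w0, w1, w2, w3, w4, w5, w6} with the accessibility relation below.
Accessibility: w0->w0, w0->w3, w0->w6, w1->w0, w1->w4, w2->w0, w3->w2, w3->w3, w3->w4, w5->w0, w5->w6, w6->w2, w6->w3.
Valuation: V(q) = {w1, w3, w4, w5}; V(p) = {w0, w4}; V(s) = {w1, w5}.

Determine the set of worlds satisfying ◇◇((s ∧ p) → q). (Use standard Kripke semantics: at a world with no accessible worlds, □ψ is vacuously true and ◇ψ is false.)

w0, w1, w2, w3, w5, w6

Let φ = ◇◇((s ∧ p) → q). Evaluate φ at each world:
  w0 (successors {w0, w3, w6}): φ is true.
  w1 (successors {w0, w4}): φ is true.
  w2 (successors {w0}): φ is true.
  w3 (successors {w2, w3, w4}): φ is true.
  w4 (successors ∅): φ is false.
  w5 (successors {w0, w6}): φ is true.
  w6 (successors {w2, w3}): φ is true.
For instance, at w0:
  At w0: ◇◇((s ∧ p) → q) requires ◇((s ∧ p) → q) at some successor in {w0, w3, w6}.
    ◇((s ∧ p) → q) holds at w0, so ◇◇((s ∧ p) → q) is true at w0.
      At w0: ◇((s ∧ p) → q) requires (s ∧ p) → q at some successor in {w0, w3, w6}.
        (s ∧ p) → q holds at w0, so ◇((s ∧ p) → q) is true at w0.
Satisfying worlds: {w0, w1, w2, w3, w5, w6}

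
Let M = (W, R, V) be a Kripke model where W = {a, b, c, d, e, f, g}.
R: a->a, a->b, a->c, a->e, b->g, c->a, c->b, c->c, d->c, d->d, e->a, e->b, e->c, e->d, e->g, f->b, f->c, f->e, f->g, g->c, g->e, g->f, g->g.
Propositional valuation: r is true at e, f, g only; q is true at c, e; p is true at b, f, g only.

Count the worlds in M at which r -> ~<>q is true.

4

Let φ = r -> ~<>q. Evaluate φ at each world:
  a (successors {a, b, c, e}): φ is true.
  b (successors {g}): φ is true.
  c (successors {a, b, c}): φ is true.
  d (successors {c, d}): φ is true.
  e (successors {a, b, c, d, g}): φ is false.
  f (successors {b, c, e, g}): φ is false.
  g (successors {c, e, f, g}): φ is false.
For instance, at f:
  At f: r is true, ~<>q is false, so r -> ~<>q is false.
    At f: <>q is true, so ~<>q is false.
      At f: <>q requires q at some successor in {b, c, e, g}.
        q holds at c, so <>q is true at f.
Satisfying worlds: {a, b, c, d}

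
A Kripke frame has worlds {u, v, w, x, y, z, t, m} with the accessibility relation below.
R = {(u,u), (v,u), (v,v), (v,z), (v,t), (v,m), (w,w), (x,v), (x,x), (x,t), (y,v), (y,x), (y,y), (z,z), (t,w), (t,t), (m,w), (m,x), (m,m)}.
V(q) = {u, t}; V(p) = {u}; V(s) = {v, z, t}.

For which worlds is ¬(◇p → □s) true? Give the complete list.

u, v

Let φ = ¬(◇p → □s). Evaluate φ at each world:
  u (successors {u}): φ is true.
  v (successors {u, v, z, t, m}): φ is true.
  w (successors {w}): φ is false.
  x (successors {v, x, t}): φ is false.
  y (successors {v, x, y}): φ is false.
  z (successors {z}): φ is false.
  t (successors {w, t}): φ is false.
  m (successors {w, x, m}): φ is false.
For instance, at x:
  At x: ◇p → □s is true, so ¬(◇p → □s) is false.
    At x: ◇p is false, □s is false, so ◇p → □s is true.
      At x: ◇p requires p at some successor in {v, x, t}.
        At v: p is false.
        At x: p is false.
        At t: p is false.
      So ◇p is false at x.
      At x: □s requires s at every successor {v, x, t}.
        s fails at x, so □s is false at x.
Satisfying worlds: {u, v}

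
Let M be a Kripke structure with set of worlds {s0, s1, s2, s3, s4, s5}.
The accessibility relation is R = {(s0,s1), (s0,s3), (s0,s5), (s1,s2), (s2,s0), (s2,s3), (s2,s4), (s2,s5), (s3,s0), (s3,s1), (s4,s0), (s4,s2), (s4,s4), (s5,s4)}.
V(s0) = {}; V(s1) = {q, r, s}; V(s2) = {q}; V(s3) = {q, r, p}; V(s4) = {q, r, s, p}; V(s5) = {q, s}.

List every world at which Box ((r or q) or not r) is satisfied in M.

s0, s1, s2, s3, s4, s5

Let φ = Box ((r or q) or not r). Evaluate φ at each world:
  s0 (successors {s1, s3, s5}): φ is true.
  s1 (successors {s2}): φ is true.
  s2 (successors {s0, s3, s4, s5}): φ is true.
  s3 (successors {s0, s1}): φ is true.
  s4 (successors {s0, s2, s4}): φ is true.
  s5 (successors {s4}): φ is true.
For instance, at s1:
  At s1: Box ((r or q) or not r) requires (r or q) or not r at every successor {s2}.
    At s2: (r or q) or not r is true.
  So Box ((r or q) or not r) is true at s1.
Satisfying worlds: {s0, s1, s2, s3, s4, s5}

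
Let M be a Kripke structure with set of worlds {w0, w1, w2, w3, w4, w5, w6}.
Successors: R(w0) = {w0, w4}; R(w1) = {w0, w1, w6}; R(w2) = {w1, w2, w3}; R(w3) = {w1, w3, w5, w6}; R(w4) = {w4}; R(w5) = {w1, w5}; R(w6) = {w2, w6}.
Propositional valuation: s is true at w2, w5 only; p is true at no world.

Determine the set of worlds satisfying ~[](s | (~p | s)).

Let φ = ~[](s | (~p | s)). Evaluate φ at each world:
  w0 (successors {w0, w4}): φ is false.
  w1 (successors {w0, w1, w6}): φ is false.
  w2 (successors {w1, w2, w3}): φ is false.
  w3 (successors {w1, w3, w5, w6}): φ is false.
  w4 (successors {w4}): φ is false.
  w5 (successors {w1, w5}): φ is false.
  w6 (successors {w2, w6}): φ is false.
For instance, at w6:
  At w6: [](s | (~p | s)) is true, so ~[](s | (~p | s)) is false.
    At w6: [](s | (~p | s)) requires s | (~p | s) at every successor {w2, w6}.
      At w2: s | (~p | s) is true.
      At w6: s | (~p | s) is true.
    So [](s | (~p | s)) is true at w6.
Satisfying worlds: none.

none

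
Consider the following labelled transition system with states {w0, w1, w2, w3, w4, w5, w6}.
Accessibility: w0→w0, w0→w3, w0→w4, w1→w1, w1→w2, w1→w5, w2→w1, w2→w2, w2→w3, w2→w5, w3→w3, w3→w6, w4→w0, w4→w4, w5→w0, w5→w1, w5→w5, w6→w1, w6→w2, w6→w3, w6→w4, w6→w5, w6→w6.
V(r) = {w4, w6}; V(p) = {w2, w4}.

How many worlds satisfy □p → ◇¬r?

7

Recall that □ψ holds at a world iff ψ holds at every accessible world, and ◇ψ holds iff ψ holds at some accessible world.
Let φ = □p → ◇¬r. Evaluate φ at each world:
  w0 (successors {w0, w3, w4}): φ is true.
  w1 (successors {w1, w2, w5}): φ is true.
  w2 (successors {w1, w2, w3, w5}): φ is true.
  w3 (successors {w3, w6}): φ is true.
  w4 (successors {w0, w4}): φ is true.
  w5 (successors {w0, w1, w5}): φ is true.
  w6 (successors {w1, w2, w3, w4, w5, w6}): φ is true.
For instance, at w0:
  At w0: □p is false, ◇¬r is true, so □p → ◇¬r is true.
    At w0: □p requires p at every successor {w0, w3, w4}.
      p fails at w0, so □p is false at w0.
    At w0: ◇¬r requires ¬r at some successor in {w0, w3, w4}.
      ¬r holds at w0, so ◇¬r is true at w0.
Satisfying worlds: {w0, w1, w2, w3, w4, w5, w6}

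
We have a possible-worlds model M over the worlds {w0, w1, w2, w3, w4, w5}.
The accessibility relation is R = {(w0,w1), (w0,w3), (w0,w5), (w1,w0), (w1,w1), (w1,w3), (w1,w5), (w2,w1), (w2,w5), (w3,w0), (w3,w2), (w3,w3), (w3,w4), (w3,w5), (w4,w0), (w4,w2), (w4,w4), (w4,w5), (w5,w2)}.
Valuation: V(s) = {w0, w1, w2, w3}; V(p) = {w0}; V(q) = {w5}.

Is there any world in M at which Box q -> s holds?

Yes

Let φ = Box q -> s. Evaluate φ at each world:
  w0 (successors {w1, w3, w5}): φ is true.
  w1 (successors {w0, w1, w3, w5}): φ is true.
  w2 (successors {w1, w5}): φ is true.
  w3 (successors {w0, w2, w3, w4, w5}): φ is true.
  w4 (successors {w0, w2, w4, w5}): φ is true.
  w5 (successors {w2}): φ is true.
Detail at w0 (witness):
  At w0: Box q is false, s is true, so Box q -> s is true.
    At w0: Box q requires q at every successor {w1, w3, w5}.
      q fails at w1, so Box q is false at w0.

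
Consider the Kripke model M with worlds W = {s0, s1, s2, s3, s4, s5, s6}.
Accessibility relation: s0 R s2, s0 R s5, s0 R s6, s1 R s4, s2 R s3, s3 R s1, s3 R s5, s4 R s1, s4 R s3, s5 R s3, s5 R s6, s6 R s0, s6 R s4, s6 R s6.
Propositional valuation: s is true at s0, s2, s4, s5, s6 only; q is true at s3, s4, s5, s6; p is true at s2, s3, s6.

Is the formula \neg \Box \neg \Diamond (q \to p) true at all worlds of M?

Yes

Let φ = \neg \Box \neg \Diamond (q \to p). Evaluate φ at each world:
  s0 (successors {s2, s5, s6}): φ is true.
  s1 (successors {s4}): φ is true.
  s2 (successors {s3}): φ is true.
  s3 (successors {s1, s5}): φ is true.
  s4 (successors {s1, s3}): φ is true.
  s5 (successors {s3, s6}): φ is true.
  s6 (successors {s0, s4, s6}): φ is true.
For instance, at s5:
  At s5: \Box \neg \Diamond (q \to p) is false, so \neg \Box \neg \Diamond (q \to p) is true.
    At s5: \Box \neg \Diamond (q \to p) requires \neg \Diamond (q \to p) at every successor {s3, s6}.
      \neg \Diamond (q \to p) fails at s3, so \Box \neg \Diamond (q \to p) is false at s5.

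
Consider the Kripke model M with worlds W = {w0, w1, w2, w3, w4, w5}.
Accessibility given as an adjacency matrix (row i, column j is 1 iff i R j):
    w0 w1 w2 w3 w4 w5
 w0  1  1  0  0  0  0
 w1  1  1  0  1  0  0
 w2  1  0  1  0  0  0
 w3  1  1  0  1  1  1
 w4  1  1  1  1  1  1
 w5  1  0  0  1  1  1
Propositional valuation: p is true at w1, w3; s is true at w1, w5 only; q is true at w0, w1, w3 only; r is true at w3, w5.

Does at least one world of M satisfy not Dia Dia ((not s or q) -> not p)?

Recall that Dia ψ holds at a world iff ψ holds at some accessible world.
Let φ = not Dia Dia ((not s or q) -> not p). Evaluate φ at each world:
  w0 (successors {w0, w1}): φ is false.
  w1 (successors {w0, w1, w3}): φ is false.
  w2 (successors {w0, w2}): φ is false.
  w3 (successors {w0, w1, w3, w4, w5}): φ is false.
  w4 (successors {w0, w1, w2, w3, w4, w5}): φ is false.
  w5 (successors {w0, w3, w4, w5}): φ is false.
For instance, at w0:
  At w0: Dia Dia ((not s or q) -> not p) is true, so not Dia Dia ((not s or q) -> not p) is false.
    At w0: Dia Dia ((not s or q) -> not p) requires Dia ((not s or q) -> not p) at some successor in {w0, w1}.
      Dia ((not s or q) -> not p) holds at w0, so Dia Dia ((not s or q) -> not p) is true at w0.

No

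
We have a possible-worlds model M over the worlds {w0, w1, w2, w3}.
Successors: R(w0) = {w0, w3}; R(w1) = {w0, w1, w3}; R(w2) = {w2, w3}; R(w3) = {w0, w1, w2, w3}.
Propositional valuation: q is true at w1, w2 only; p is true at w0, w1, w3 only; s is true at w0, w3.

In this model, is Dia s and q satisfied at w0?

No

Recall that Dia ψ holds at a world iff ψ holds at some accessible world.
At w0: Dia s is true, q is false, so Dia s and q is false.
  At w0: Dia s requires s at some successor in {w0, w3}.
    s holds at w0, so Dia s is true at w0.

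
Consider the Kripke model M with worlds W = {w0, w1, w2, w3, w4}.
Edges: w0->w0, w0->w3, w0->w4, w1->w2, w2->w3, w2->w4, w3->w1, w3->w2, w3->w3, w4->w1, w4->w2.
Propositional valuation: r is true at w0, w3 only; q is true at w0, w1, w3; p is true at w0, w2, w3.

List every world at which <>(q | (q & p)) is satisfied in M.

w0, w2, w3, w4

Let φ = <>(q | (q & p)). Evaluate φ at each world:
  w0 (successors {w0, w3, w4}): φ is true.
  w1 (successors {w2}): φ is false.
  w2 (successors {w3, w4}): φ is true.
  w3 (successors {w1, w2, w3}): φ is true.
  w4 (successors {w1, w2}): φ is true.
For instance, at w4:
  At w4: <>(q | (q & p)) requires q | (q & p) at some successor in {w1, w2}.
    q | (q & p) holds at w1, so <>(q | (q & p)) is true at w4.
Satisfying worlds: {w0, w2, w3, w4}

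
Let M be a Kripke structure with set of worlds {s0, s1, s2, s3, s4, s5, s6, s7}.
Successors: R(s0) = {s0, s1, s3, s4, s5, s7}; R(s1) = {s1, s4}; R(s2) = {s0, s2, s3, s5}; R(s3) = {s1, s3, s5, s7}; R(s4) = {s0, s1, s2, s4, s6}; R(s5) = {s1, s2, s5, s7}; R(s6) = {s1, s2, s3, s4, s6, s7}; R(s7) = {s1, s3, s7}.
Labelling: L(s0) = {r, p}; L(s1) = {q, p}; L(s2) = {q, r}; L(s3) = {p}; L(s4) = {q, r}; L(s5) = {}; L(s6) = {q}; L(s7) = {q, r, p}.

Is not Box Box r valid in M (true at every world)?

Yes

Let φ = not Box Box r. Evaluate φ at each world:
  s0 (successors {s0, s1, s3, s4, s5, s7}): φ is true.
  s1 (successors {s1, s4}): φ is true.
  s2 (successors {s0, s2, s3, s5}): φ is true.
  s3 (successors {s1, s3, s5, s7}): φ is true.
  s4 (successors {s0, s1, s2, s4, s6}): φ is true.
  s5 (successors {s1, s2, s5, s7}): φ is true.
  s6 (successors {s1, s2, s3, s4, s6, s7}): φ is true.
  s7 (successors {s1, s3, s7}): φ is true.
For instance, at s4:
  At s4: Box Box r is false, so not Box Box r is true.
    At s4: Box Box r requires Box r at every successor {s0, s1, s2, s4, s6}.
      Box r fails at s0, so Box Box r is false at s4.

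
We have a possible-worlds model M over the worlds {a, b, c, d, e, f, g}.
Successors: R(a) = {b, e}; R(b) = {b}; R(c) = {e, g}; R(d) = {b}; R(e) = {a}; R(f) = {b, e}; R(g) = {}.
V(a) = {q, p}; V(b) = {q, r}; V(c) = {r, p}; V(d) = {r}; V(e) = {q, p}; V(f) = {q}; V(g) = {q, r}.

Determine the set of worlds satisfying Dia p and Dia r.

a, c, f

Let φ = Dia p and Dia r. Evaluate φ at each world:
  a (successors {b, e}): φ is true.
  b (successors {b}): φ is false.
  c (successors {e, g}): φ is true.
  d (successors {b}): φ is false.
  e (successors {a}): φ is false.
  f (successors {b, e}): φ is true.
  g (successors ∅): φ is false.
For instance, at d:
  At d: Dia p is false, Dia r is true, so Dia p and Dia r is false.
    At d: Dia p requires p at some successor in {b}.
      At b: p is false.
    So Dia p is false at d.
    At d: Dia r requires r at some successor in {b}.
      r holds at b, so Dia r is true at d.
Satisfying worlds: {a, c, f}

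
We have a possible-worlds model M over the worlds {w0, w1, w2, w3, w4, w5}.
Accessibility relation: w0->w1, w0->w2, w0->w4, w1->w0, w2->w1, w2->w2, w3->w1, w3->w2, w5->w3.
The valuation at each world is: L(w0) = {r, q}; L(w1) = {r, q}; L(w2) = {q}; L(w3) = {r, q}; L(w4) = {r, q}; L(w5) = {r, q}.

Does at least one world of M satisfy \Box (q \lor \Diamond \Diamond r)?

Let φ = \Box (q \lor \Diamond \Diamond r). Evaluate φ at each world:
  w0 (successors {w1, w2, w4}): φ is true.
  w1 (successors {w0}): φ is true.
  w2 (successors {w1, w2}): φ is true.
  w3 (successors {w1, w2}): φ is true.
  w4 (successors ∅): φ is true.
  w5 (successors {w3}): φ is true.
Detail at w0 (witness):
  At w0: \Box (q \lor \Diamond \Diamond r) requires q \lor \Diamond \Diamond r at every successor {w1, w2, w4}.
      At w1: q is true, \Diamond \Diamond r is true, so q \lor \Diamond \Diamond r is true.
      At w2: q is true, \Diamond \Diamond r is true, so q \lor \Diamond \Diamond r is true.
      At w4: q is true, \Diamond \Diamond r is false, so q \lor \Diamond \Diamond r is true.
  So \Box (q \lor \Diamond \Diamond r) is true at w0.

Yes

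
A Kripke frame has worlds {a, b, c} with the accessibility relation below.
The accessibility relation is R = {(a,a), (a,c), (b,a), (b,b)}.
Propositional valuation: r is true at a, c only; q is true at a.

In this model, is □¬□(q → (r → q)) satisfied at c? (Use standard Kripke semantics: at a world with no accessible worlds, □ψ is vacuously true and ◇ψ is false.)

Recall that □ψ holds at a world iff ψ holds at every accessible world, and ◇ψ holds iff ψ holds at some accessible world.
At c: no accessible worlds, so □¬□(q → (r → q)) holds vacuously.

Yes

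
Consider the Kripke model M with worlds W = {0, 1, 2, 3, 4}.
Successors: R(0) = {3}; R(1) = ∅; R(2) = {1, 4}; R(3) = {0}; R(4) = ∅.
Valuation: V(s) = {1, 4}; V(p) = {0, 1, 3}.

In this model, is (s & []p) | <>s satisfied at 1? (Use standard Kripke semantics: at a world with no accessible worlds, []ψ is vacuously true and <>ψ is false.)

Yes

At 1: s & []p is true, <>s is false, so (s & []p) | <>s is true.
  At 1: s is true, []p is true, so s & []p is true.
    At 1: no accessible worlds, so []p holds vacuously.
  At 1: no accessible worlds, so <>s is false.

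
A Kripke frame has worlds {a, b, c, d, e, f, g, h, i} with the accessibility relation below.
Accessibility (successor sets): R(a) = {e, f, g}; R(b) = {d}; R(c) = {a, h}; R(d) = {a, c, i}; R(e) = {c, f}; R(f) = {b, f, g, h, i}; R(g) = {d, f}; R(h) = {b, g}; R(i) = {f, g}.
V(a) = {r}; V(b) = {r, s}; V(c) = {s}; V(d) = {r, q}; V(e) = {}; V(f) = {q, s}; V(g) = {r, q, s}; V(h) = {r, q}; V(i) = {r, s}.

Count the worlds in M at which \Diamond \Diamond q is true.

Recall that \Diamond ψ holds at a world iff ψ holds at some accessible world.
Let φ = \Diamond \Diamond q. Evaluate φ at each world:
  a (successors {e, f, g}): φ is true.
  b (successors {d}): φ is false.
  c (successors {a, h}): φ is true.
  d (successors {a, c, i}): φ is true.
  e (successors {c, f}): φ is true.
  f (successors {b, f, g, h, i}): φ is true.
  g (successors {d, f}): φ is true.
  h (successors {b, g}): φ is true.
  i (successors {f, g}): φ is true.
For instance, at b:
  At b: \Diamond \Diamond q requires \Diamond q at some successor in {d}.
    At d: \Diamond q is false.
  So \Diamond \Diamond q is false at b.
Satisfying worlds: {a, c, d, e, f, g, h, i}

8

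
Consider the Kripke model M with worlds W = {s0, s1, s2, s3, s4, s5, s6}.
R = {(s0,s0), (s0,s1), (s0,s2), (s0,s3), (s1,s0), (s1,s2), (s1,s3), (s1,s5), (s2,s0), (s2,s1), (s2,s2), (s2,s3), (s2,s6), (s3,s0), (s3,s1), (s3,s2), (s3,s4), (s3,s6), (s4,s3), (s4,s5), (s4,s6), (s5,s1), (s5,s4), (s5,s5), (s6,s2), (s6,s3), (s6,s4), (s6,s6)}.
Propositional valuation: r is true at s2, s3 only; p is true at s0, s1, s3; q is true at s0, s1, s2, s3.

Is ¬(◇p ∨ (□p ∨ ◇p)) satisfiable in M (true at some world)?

No

Let φ = ¬(◇p ∨ (□p ∨ ◇p)). Evaluate φ at each world:
  s0 (successors {s0, s1, s2, s3}): φ is false.
  s1 (successors {s0, s2, s3, s5}): φ is false.
  s2 (successors {s0, s1, s2, s3, s6}): φ is false.
  s3 (successors {s0, s1, s2, s4, s6}): φ is false.
  s4 (successors {s3, s5, s6}): φ is false.
  s5 (successors {s1, s4, s5}): φ is false.
  s6 (successors {s2, s3, s4, s6}): φ is false.
For instance, at s3:
  At s3: ◇p ∨ (□p ∨ ◇p) is true, so ¬(◇p ∨ (□p ∨ ◇p)) is false.
    At s3: ◇p is true, □p ∨ ◇p is true, so ◇p ∨ (□p ∨ ◇p) is true.
      At s3: ◇p requires p at some successor in {s0, s1, s2, s4, s6}.
        p holds at s0, so ◇p is true at s3.
      At s3: □p is false, ◇p is true, so □p ∨ ◇p is true.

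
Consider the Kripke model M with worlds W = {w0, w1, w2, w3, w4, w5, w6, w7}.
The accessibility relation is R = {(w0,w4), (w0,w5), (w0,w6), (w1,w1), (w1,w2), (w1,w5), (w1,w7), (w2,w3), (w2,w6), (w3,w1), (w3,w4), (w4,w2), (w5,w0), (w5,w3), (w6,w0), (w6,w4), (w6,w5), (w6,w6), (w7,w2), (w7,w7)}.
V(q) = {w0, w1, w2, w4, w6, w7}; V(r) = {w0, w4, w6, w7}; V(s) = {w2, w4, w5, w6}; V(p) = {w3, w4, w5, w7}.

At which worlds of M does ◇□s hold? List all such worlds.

Recall that □ψ holds at a world iff ψ holds at every accessible world, and ◇ψ holds iff ψ holds at some accessible world.
Let φ = ◇□s. Evaluate φ at each world:
  w0 (successors {w4, w5, w6}): φ is true.
  w1 (successors {w1, w2, w5, w7}): φ is false.
  w2 (successors {w3, w6}): φ is false.
  w3 (successors {w1, w4}): φ is true.
  w4 (successors {w2}): φ is false.
  w5 (successors {w0, w3}): φ is true.
  w6 (successors {w0, w4, w5, w6}): φ is true.
  w7 (successors {w2, w7}): φ is false.
For instance, at w1:
  At w1: ◇□s requires □s at some successor in {w1, w2, w5, w7}.
    At w1: □s is false.
    At w2: □s is false.
    At w5: □s is false.
    At w7: □s is false.
  So ◇□s is false at w1.
Satisfying worlds: {w0, w3, w5, w6}

w0, w3, w5, w6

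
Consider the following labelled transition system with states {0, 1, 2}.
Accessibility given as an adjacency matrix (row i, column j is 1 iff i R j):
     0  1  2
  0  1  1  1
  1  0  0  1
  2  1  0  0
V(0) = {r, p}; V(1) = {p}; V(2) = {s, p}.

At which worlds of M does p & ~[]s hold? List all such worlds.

0, 2

Recall that []ψ holds at a world iff ψ holds at every accessible world, and <>ψ holds iff ψ holds at some accessible world.
Let φ = p & ~[]s. Evaluate φ at each world:
  0 (successors {0, 1, 2}): φ is true.
  1 (successors {2}): φ is false.
  2 (successors {0}): φ is true.
For instance, at 0:
  At 0: p is true, ~[]s is true, so p & ~[]s is true.
    At 0: []s is false, so ~[]s is true.
      At 0: []s requires s at every successor {0, 1, 2}.
        s fails at 0, so []s is false at 0.
Satisfying worlds: {0, 2}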